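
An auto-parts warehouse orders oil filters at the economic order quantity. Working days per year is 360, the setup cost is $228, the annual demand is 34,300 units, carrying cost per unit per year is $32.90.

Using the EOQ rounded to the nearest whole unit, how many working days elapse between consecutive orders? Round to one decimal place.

Q* = √(2·D·S / H) = √(2·34,300·228 / 32.9) = √475,404.3 ≈ 689.50 → Q = 689 units
Days between orders = 360 / (D/Q) = 360 / 49.782 ≈ 7.231

7.2 days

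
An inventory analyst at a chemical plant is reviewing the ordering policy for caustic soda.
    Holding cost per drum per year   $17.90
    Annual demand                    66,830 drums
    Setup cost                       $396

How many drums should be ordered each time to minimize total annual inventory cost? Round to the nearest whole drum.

1,720 drums

EOQ = √(2DS/H) = √(2 × 66,830 × 396 / 17.9)
    = √(2,956,947.49) ≈ 1,719.58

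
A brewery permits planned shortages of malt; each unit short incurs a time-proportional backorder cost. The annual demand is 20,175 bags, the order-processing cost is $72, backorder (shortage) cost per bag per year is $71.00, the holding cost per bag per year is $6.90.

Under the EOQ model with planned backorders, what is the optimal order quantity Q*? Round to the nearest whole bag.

Q* = √(2DS/H) · √((H + b)/b)
   = √(2 × 20,175 × 72 / 6.9) · √((6.9 + 71) / 71)
   = 648.879 × 1.0475 ≈ 679.68

680 bags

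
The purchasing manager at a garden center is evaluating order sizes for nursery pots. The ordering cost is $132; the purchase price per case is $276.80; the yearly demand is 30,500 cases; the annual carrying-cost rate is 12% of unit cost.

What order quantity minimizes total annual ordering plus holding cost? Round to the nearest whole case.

Holding cost per case per year: H = 12% × $276.8 = $33.2160
Q* = √(2·D·S / H) = √(2·30,500·132 / 33.216) = √242,413.3 ≈ 492.35

492 cases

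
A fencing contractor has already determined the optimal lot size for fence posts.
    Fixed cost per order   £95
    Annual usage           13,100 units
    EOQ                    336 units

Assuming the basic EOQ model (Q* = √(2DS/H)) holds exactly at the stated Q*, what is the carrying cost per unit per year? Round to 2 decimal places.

From Q* = √(2DS/H) ⇒ Q*² = 2DS/H.
H = 2DS / Q² = 2 × 13,100 × 95 / 336² = 22.0468

£22.05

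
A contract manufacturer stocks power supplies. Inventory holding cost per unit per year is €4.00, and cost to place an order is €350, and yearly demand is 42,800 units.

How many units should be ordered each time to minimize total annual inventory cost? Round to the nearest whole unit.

Q* = √(2·D·S / H) = √(2·42,800·350 / 4) = √7,490,000.0 ≈ 2,736.79

2,737 units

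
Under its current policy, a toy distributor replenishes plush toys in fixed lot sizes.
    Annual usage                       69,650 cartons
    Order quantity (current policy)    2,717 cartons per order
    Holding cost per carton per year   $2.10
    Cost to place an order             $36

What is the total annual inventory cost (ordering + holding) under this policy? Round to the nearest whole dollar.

Orders/yr = 69,650/2,717 = 25.635; ordering cost = 25.635 × $36 = $922.86
Average inventory = 2,717/2 = 1358.5; holding cost = 1358.5 × $2.1 = $2,852.85
Total = $922.86 + $2,852.85 = $3,775.71

$3,776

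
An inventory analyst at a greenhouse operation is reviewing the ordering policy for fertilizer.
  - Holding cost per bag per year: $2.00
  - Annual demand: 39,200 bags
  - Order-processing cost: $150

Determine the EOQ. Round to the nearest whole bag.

EOQ = √(2DS/H) = √(2 × 39,200 × 150 / 2)
    = √(5,880,000.00) ≈ 2,424.87

2,425 bags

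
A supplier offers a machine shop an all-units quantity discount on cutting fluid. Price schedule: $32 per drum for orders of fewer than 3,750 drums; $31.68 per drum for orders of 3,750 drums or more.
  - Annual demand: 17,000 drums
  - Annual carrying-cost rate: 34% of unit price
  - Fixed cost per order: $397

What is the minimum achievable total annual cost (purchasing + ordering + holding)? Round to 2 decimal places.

$556,118.51

H₁ = 34%×$32 = $10.8800;  H₂ = 34%×$31.68 = $10.7712
EOQ₁ = √(2×17,000×397/10.8800) = 1,113.83  (< 3,750, feasible at tier 1)
EOQ₂ = √(2×17,000×397/10.7712) = 1,119.44  (< 3,750 → use Q = 3,750 at tier-2 price)
TC(tier 1 (EOQ₁), Q≈1,113.8) = $556,118.51
TC(tier 2, Q≈3,750.0) = $560,555.73
Minimum at tier 1 (EOQ₁): $556,118.51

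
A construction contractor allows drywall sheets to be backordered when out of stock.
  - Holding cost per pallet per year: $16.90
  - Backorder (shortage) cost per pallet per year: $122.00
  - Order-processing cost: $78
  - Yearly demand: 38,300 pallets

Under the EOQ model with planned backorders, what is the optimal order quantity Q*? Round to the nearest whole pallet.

634 pallets

Q* = √(2DS/H) · √((H + b)/b)
   = √(2 × 38,300 × 78 / 16.9) · √((16.9 + 122) / 122)
   = 594.591 × 1.0670 ≈ 634.44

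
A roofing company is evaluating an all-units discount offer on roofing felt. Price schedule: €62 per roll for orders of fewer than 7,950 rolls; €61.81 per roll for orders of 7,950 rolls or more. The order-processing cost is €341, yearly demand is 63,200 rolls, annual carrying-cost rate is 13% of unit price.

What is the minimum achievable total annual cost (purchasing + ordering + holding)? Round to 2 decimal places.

H₁ = 13%×€62 = €8.0600;  H₂ = 13%×€61.81 = €8.0353
EOQ₁ = √(2×63,200×341/8.0600) = 2,312.51  (< 7,950, feasible at tier 1)
EOQ₂ = √(2×63,200×341/8.0353) = 2,316.06  (< 7,950 → use Q = 7,950 at tier-2 price)
TC(tier 1 (EOQ₁), Q≈2,312.5) = €3,937,038.81
TC(tier 2, Q≈7,950.0) = €3,941,043.16
Minimum at tier 1 (EOQ₁): €3,937,038.81

€3,937,038.81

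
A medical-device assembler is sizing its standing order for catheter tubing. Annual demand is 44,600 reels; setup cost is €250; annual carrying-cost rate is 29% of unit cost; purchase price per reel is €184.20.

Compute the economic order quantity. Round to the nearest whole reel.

Carrying cost H = €184.2 × 29% = €53.4180/reel/yr
Q* = √(2·D·S / H) = √(2·44,600·250 / 53.418) = √417,462.3 ≈ 646.11

646 reels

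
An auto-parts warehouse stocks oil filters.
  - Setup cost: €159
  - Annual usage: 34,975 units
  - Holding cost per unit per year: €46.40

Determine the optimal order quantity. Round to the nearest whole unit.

Optimal lot size Q* = (2 × 34,975 × €159 / €46.4)^½ ≈ 489.59

490 units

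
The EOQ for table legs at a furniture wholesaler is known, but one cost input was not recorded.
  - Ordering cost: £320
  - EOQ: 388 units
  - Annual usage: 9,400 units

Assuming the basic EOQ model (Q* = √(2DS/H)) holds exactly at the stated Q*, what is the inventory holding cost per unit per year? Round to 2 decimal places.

£39.96

From Q* = √(2DS/H) ⇒ Q*² = 2DS/H.
H = 2DS / Q² = 2 × 9,400 × 320 / 388² = 39.9617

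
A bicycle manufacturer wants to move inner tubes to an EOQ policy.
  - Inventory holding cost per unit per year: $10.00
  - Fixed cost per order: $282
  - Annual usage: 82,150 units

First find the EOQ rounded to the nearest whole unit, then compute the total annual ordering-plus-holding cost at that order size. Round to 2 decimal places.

Optimal lot size Q* = (2 × 82,150 × $282 / $10)^½ ≈ 2,152.50 → Q = 2,153 units
Ordering: D/Q × S = 82,150/2,153 × $282 = $10,760.01
Holding:  Q/2 × H = 2,153/2 × $10 = $10,765.00
Total = $10,760.01 + $10,765.00 = $21,525.01

$21,525.01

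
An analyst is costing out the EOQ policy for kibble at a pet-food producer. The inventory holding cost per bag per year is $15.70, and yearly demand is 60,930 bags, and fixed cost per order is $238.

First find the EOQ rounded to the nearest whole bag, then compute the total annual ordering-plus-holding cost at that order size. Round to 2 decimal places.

Optimal lot size Q* = (2 × 60,930 × $238 / $15.7)^½ ≈ 1,359.16 → Q = 1,359 bags
Annual ordering cost = (D/Q)·S = (60,930/1,359) × 238 = $10,670.60
Annual holding cost  = (Q/2)·H = (1,359/2) × 15.7 = $10,668.15
Total = $10,670.60 + $10,668.15 = $21,338.75

$21,338.75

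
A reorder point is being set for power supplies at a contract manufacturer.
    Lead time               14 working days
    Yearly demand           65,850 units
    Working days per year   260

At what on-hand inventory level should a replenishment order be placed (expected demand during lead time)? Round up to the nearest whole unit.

3,546 units

Daily demand d = 65,850 / 260 = 253.269 units/day
Demand during lead time = 253.269 × 14 = 3,545.77
Reorder point = 3,545.77 → round up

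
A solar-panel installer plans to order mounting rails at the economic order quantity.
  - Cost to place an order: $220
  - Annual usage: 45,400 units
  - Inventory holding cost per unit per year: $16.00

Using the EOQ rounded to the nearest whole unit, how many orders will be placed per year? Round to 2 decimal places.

40.64 orders per year

Q* = √(2·D·S / H) = √(2·45,400·220 / 16) = √1,248,500.0 ≈ 1,117.36 → Q = 1,117
Orders per year = D/Q = 45,400 / 1,117 = 40.645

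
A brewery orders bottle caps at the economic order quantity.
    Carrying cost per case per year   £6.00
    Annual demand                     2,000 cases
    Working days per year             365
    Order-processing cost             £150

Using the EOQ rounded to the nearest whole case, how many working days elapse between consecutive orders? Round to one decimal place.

57.7 days

2DS/H = 2·2,000·150/6 = 100,000.00
EOQ = √100,000.00 ≈ 316.23 → Q = 316 cases
Cycle time = (working days × Q)/D = (365 × 316) / 2,000 = 57.670 days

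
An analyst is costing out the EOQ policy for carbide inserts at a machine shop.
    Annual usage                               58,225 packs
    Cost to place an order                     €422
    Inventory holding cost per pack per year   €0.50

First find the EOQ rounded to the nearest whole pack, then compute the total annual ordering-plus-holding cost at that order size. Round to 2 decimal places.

€4,956.91

Optimal lot size Q* = (2 × 58,225 × €422 / €0.5)^½ ≈ 9,913.82 → Q = 9,914 packs
Orders/yr = 58,225/9,914 = 5.873; ordering cost = 5.873 × €422 = €2,478.41
Average inventory = 9,914/2 = 4957; holding cost = 4957 × €0.5 = €2,478.50
Total = €2,478.41 + €2,478.50 = €4,956.91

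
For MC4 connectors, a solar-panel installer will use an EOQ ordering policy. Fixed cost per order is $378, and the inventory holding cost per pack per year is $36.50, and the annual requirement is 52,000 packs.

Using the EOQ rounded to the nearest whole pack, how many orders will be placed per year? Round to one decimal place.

50.1 orders per year

Optimal lot size Q* = (2 × 52,000 × $378 / $36.5)^½ ≈ 1,037.81 → Q = 1,038
Orders per year = D/Q = 52,000 / 1,038 = 50.096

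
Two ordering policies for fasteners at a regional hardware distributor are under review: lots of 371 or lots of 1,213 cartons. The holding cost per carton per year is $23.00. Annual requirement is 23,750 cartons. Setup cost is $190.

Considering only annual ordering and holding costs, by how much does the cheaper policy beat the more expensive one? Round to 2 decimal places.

Annual cost at Q: ordering D·S/Q plus holding Q·H/2.
TC(371) = (23,750/371)×190 + (371/2)×23 = $16,429.57
TC(1,213) = (23,750/1,213)×190 + (1,213/2)×23 = $17,669.62
Lots of 371 are cheaper by $1,240.04.

$1,240.04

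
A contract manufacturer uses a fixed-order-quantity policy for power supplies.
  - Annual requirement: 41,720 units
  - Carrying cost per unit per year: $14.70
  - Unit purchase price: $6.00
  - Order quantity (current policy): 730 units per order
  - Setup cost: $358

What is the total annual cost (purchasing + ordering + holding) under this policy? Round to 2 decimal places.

$276,145.45

Orders/yr = 41,720/730 = 57.151; ordering cost = 57.151 × $358 = $20,459.95
Average inventory = 730/2 = 365; holding cost = 365 × $14.7 = $5,365.50
Purchase cost = D·C = 41,720 × 6 = $250,320.00
Total = $20,459.95 + $5,365.50 + $250,320.00 = $276,145.45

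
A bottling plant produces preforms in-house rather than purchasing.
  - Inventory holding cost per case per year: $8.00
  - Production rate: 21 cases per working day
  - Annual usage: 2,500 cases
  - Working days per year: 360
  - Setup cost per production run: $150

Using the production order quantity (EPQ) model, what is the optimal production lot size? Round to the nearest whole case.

d = 2,500/360 = 6.9444 cases/day;  effective holding cost H(1 − d/p) = 8·(1 − 6.9444/21) = 5.35450
Q* = √(2DS / H_eff) = √(2·2,500·150 / 5.35450) ≈ 374.26

374 cases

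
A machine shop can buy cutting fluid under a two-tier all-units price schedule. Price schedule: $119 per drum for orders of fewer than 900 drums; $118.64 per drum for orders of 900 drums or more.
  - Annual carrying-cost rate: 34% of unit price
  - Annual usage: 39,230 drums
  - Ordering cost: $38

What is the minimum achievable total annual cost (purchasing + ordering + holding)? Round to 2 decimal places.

H₁ = 34%×$119 = $40.4600;  H₂ = 34%×$118.64 = $40.3376
EOQ₁ = √(2×39,230×38/40.4600) = 271.46  (< 900, feasible at tier 1)
EOQ₂ = √(2×39,230×38/40.3376) = 271.87  (< 900 → use Q = 900 at tier-2 price)
TC(tier 1 (EOQ₁), Q≈271.5) = $4,679,353.20
TC(tier 2, Q≈900.0) = $4,674,055.50
Minimum at tier 2: $4,674,055.50

$4,674,055.50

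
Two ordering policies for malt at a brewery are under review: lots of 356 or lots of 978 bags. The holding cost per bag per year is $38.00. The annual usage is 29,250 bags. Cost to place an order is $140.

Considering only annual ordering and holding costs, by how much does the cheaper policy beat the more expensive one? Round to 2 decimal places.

Annual cost at Q: ordering D·S/Q plus holding Q·H/2.
TC(356) = (29,250/356)×140 + (356/2)×38 = $18,266.81
TC(978) = (29,250/978)×140 + (978/2)×38 = $22,769.12
|ΔTC| = |$18,266.81 − $22,769.12| = $4,502.31

$4,502.31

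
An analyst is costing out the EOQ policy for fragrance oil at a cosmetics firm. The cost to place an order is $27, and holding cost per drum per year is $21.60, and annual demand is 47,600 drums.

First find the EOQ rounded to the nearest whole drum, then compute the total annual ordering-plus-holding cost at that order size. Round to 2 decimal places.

$7,451.22

Q* = √(2·D·S / H) = √(2·47,600·27 / 21.6) = √119,000.0 ≈ 344.96 → Q = 345 drums
Ordering: D/Q × S = 47,600/345 × $27 = $3,725.22
Holding:  Q/2 × H = 345/2 × $21.6 = $3,726.00
Total = $3,725.22 + $3,726.00 = $7,451.22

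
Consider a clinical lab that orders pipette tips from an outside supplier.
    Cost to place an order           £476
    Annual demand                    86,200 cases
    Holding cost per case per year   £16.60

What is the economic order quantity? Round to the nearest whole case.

Q* = √(2·D·S / H) = √(2·86,200·476 / 16.6) = √4,943,518.1 ≈ 2,223.40

2,223 cases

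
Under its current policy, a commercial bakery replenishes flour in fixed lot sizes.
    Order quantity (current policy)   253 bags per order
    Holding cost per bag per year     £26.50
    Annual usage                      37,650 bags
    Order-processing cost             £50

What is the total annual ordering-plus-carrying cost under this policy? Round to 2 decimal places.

£10,792.96

Orders/yr = 37,650/253 = 148.814; ordering cost = 148.814 × £50 = £7,440.71
Average inventory = 253/2 = 126.5; holding cost = 126.5 × £26.5 = £3,352.25
Total = £7,440.71 + £3,352.25 = £10,792.96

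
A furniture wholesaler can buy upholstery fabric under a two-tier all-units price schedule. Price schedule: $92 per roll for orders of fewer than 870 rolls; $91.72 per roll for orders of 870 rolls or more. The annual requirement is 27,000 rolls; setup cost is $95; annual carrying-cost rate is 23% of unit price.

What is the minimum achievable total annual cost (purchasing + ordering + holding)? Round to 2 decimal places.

$2,488,564.86

H₁ = 23%×$92 = $21.1600;  H₂ = 23%×$91.72 = $21.0956
EOQ₁ = √(2×27,000×95/21.1600) = 492.38  (< 870, feasible at tier 1)
EOQ₂ = √(2×27,000×95/21.0956) = 493.13  (< 870 → use Q = 870 at tier-2 price)
TC(tier 1 (EOQ₁), Q≈492.4) = $2,494,418.77
TC(tier 2, Q≈870.0) = $2,488,564.86
Minimum at tier 2: $2,488,564.86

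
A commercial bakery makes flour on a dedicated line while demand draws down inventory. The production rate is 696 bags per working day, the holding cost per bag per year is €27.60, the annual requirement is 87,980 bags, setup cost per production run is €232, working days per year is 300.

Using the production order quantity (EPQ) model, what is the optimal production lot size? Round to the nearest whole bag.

1,599 bags

Daily demand d = 87,980/300 = 293.267; p = 696; 1 − d/p = 0.57864
EPQ = √(2DS / (H(1 − d/p)))
    = √(2 × 87,980 × 232 / (27.6 × 0.57864)) ≈ 1,598.79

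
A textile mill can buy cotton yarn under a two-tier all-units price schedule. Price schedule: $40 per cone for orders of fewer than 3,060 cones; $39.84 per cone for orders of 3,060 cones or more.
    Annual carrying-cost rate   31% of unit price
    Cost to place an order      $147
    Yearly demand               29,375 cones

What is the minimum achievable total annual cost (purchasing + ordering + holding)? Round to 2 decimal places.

$1,185,348.41

H₁ = 31%×$40 = $12.4000;  H₂ = 31%×$39.84 = $12.3504
EOQ₁ = √(2×29,375×147/12.4000) = 834.55  (< 3,060, feasible at tier 1)
EOQ₂ = √(2×29,375×147/12.3504) = 836.22  (< 3,060 → use Q = 3,060 at tier-2 price)
TC(tier 1 (EOQ₁), Q≈834.5) = $1,185,348.41
TC(tier 2, Q≈3,060.0) = $1,190,607.26
Minimum at tier 1 (EOQ₁): $1,185,348.41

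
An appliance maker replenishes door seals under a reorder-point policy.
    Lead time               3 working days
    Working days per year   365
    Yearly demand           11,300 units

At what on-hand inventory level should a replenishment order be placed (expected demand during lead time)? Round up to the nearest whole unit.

Daily demand d = 11,300 / 365 = 30.959 units/day
Demand during lead time = 30.959 × 3 = 92.88
Reorder point = 92.88 → round up

93 units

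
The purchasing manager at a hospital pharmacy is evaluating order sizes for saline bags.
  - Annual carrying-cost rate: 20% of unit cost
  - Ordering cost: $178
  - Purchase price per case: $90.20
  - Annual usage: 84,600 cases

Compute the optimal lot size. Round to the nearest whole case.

1,292 cases

Carrying cost H = $90.2 × 20% = $18.0400/case/yr
2DS/H = 2·84,600·178/18.04 = 1,669,490.02
EOQ = √1,669,490.02 ≈ 1,292.09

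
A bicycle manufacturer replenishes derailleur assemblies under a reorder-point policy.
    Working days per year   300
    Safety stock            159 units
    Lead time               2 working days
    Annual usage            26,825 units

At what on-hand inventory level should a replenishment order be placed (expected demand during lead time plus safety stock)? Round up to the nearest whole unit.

Daily demand d = 26,825 / 300 = 89.417 units/day
Demand during lead time = 89.417 × 2 = 178.83
Reorder point = 178.83 + 159 = 337.83 → round up

338 units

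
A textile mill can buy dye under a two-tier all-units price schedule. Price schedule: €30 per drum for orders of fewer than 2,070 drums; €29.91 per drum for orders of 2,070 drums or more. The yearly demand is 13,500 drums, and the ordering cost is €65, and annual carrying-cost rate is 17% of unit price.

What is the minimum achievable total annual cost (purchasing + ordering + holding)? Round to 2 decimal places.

€407,991.74

H₁ = 17%×€30 = €5.1000;  H₂ = 17%×€29.91 = €5.0847
EOQ₁ = √(2×13,500×65/5.1000) = 586.62  (< 2,070, feasible at tier 1)
EOQ₂ = √(2×13,500×65/5.0847) = 587.50  (< 2,070 → use Q = 2,070 at tier-2 price)
TC(tier 1 (EOQ₁), Q≈586.6) = €407,991.74
TC(tier 2, Q≈2,070.0) = €409,471.58
Minimum at tier 1 (EOQ₁): €407,991.74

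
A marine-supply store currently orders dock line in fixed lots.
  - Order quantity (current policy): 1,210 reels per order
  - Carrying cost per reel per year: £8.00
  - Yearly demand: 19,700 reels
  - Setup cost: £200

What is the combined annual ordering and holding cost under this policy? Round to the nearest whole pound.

Ordering: D/Q × S = 19,700/1,210 × £200 = £3,256.20
Holding:  Q/2 × H = 1,210/2 × £8 = £4,840.00
Total = £3,256.20 + £4,840.00 = £8,096.20

£8,096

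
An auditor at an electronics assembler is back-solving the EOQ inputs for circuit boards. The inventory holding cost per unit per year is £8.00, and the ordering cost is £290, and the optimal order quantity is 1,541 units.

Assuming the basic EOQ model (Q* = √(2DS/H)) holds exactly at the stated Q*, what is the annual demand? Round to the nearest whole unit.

EOQ relation: Q² = 2DS/H, so rearrange for the unknown.
D = Q²H / (2S) = 1,541² × 8 / (2 × 290) = 32,754.22

32,754 units per year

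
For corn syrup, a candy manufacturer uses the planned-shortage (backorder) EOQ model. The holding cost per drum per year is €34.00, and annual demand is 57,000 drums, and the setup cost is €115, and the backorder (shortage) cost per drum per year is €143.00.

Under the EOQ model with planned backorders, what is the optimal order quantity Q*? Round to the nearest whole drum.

Basic EOQ = √(2·57,000·115/34) = 620.958
Backorder adjustment √((H+b)/b) = √((34+143)/143) = 1.1125
Q* = 620.958 × 1.1125 ≈ 690.84

691 drums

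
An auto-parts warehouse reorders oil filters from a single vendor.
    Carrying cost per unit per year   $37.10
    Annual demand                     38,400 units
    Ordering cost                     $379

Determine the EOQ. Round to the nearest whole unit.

886 units

2DS/H = 2·38,400·379/37.1 = 784,560.65
EOQ = √784,560.65 ≈ 885.75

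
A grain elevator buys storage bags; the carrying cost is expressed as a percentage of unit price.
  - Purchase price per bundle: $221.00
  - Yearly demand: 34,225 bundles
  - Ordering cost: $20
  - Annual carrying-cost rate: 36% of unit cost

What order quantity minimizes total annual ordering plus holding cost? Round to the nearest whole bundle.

Holding cost per bundle per year: H = 36% × $221 = $79.5600
Q* = √(2·D·S / H) = √(2·34,225·20 / 79.56) = √17,207.1 ≈ 131.18

131 bundles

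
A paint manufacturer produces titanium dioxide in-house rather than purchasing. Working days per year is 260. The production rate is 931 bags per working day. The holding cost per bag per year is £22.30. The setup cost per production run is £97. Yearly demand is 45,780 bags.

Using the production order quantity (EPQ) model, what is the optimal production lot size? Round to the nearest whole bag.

d = 45,780/260 = 176.0769 bags/day;  effective holding cost H(1 − d/p) = 22.3·(1 − 176.0769/931) = 18.08248
Q* = √(2DS / H_eff) = √(2·45,780·97 / 18.08248) ≈ 700.83

701 bags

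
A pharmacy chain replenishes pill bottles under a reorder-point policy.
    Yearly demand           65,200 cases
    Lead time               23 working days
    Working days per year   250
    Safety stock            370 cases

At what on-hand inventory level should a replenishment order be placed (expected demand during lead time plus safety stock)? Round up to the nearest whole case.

6,369 cases

Daily demand d = 65,200 / 250 = 260.800 cases/day
Demand during lead time = 260.800 × 23 = 5,998.40
Reorder point = 5,998.40 + 370 = 6,368.40 → round up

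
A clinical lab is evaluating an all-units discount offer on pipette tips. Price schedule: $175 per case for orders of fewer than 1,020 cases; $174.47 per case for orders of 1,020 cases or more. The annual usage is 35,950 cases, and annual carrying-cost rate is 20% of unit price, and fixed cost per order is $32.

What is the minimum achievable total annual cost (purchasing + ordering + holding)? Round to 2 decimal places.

H₁ = 20%×$175 = $35.0000;  H₂ = 20%×$174.47 = $34.8940
EOQ₁ = √(2×35,950×32/35.0000) = 256.39  (< 1,020, feasible at tier 1)
EOQ₂ = √(2×35,950×32/34.8940) = 256.78  (< 1,020 → use Q = 1,020 at tier-2 price)
TC(tier 1 (EOQ₁), Q≈256.4) = $6,300,223.74
TC(tier 2, Q≈1,020.0) = $6,291,120.28
Minimum at tier 2: $6,291,120.28

$6,291,120.28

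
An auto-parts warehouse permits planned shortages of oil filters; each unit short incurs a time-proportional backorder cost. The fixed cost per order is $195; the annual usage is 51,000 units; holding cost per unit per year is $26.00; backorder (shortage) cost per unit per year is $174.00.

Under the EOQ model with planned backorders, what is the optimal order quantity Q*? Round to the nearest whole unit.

938 units

Basic EOQ = √(2·51,000·195/26) = 874.643
Backorder adjustment √((H+b)/b) = √((26+174)/174) = 1.0721
Q* = 874.643 × 1.0721 ≈ 937.72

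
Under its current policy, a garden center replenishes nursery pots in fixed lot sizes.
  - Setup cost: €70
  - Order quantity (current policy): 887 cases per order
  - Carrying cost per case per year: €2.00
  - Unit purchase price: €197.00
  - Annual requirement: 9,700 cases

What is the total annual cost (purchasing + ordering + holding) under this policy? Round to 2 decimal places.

€1,912,552.50

Orders/yr = 9,700/887 = 10.936; ordering cost = 10.936 × €70 = €765.50
Average inventory = 887/2 = 443.5; holding cost = 443.5 × €2 = €887.00
Purchase cost = D·C = 9,700 × 197 = €1,910,900.00
Total = €765.50 + €887.00 + €1,910,900.00 = €1,912,552.50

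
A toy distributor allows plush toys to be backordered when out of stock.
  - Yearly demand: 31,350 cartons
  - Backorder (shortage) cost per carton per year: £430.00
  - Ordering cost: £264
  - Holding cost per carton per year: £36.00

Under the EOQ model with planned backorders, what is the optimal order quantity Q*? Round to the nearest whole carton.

706 cartons

Basic EOQ = √(2·31,350·264/36) = 678.086
Backorder adjustment √((H+b)/b) = √((36+430)/430) = 1.0410
Q* = 678.086 × 1.0410 ≈ 705.90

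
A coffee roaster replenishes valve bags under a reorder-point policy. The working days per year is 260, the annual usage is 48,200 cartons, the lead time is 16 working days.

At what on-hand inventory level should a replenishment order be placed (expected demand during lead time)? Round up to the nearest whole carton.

2,967 cartons

Daily demand d = 48,200 / 260 = 185.385 cartons/day
Demand during lead time = 185.385 × 16 = 2,966.15
Reorder point = 2,966.15 → round up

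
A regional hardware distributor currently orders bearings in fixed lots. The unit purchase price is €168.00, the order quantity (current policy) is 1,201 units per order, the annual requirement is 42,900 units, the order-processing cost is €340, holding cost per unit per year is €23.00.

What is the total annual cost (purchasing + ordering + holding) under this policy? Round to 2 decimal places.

Orders/yr = 42,900/1,201 = 35.720; ordering cost = 35.720 × €340 = €12,144.88
Average inventory = 1,201/2 = 600.5; holding cost = 600.5 × €23 = €13,811.50
Purchase cost = D·C = 42,900 × 168 = €7,207,200.00
Total = €12,144.88 + €13,811.50 + €7,207,200.00 = €7,233,156.38

€7,233,156.38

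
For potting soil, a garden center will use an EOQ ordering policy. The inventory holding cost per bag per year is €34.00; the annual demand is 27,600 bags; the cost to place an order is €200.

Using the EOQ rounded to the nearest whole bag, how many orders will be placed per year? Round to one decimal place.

48.4 orders per year

Optimal lot size Q* = (2 × 27,600 × €200 / €34)^½ ≈ 569.83 → Q = 570
N = D/Q = 27,600/570 ≈ 48.421 orders/yr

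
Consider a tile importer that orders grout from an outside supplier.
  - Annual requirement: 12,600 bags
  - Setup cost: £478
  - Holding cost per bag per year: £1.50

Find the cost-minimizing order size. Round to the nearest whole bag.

Optimal lot size Q* = (2 × 12,600 × £478 / £1.5)^½ ≈ 2,833.80

2,834 bags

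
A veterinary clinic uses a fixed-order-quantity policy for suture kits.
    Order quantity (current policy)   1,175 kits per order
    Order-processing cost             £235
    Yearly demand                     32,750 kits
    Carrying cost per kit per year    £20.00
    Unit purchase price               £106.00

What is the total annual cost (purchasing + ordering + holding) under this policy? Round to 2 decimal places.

Annual ordering cost = (D/Q)·S = (32,750/1,175) × 235 = £6,550.00
Annual holding cost  = (Q/2)·H = (1,175/2) × 20 = £11,750.00
Purchase cost = D·C = 32,750 × 106 = £3,471,500.00
Total = £6,550.00 + £11,750.00 + £3,471,500.00 = £3,489,800.00

£3,489,800.00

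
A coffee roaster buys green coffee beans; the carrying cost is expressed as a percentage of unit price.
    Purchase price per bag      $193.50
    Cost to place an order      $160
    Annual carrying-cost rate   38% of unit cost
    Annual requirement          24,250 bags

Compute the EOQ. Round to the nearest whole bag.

325 bags

H = i·C = 0.38 × $193.5 = $73.5300 per bag-year
Optimal lot size Q* = (2 × 24,250 × $160 / $73.53)^½ ≈ 324.86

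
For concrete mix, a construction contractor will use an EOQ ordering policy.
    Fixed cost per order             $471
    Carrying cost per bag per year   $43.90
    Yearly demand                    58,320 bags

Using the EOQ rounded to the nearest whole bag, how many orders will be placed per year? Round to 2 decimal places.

52.12 orders per year

2DS/H = 2·58,320·471/43.9 = 1,251,422.32
EOQ = √1,251,422.32 ≈ 1,118.67 → Q = 1,119
Orders per year = D/Q = 58,320 / 1,119 = 52.118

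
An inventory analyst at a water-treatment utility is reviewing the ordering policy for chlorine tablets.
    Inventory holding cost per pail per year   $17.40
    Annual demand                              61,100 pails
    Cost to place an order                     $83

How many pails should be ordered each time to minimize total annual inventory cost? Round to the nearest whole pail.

Q* = √(2·D·S / H) = √(2·61,100·83 / 17.4) = √582,908.0 ≈ 763.48

763 pails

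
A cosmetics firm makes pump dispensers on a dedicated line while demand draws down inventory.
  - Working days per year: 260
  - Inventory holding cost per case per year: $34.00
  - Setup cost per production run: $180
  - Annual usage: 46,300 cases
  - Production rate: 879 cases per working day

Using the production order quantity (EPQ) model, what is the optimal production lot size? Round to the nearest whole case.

784 cases

Daily demand d = 46,300/260 = 178.077; p = 879; 1 − d/p = 0.79741
EPQ = √(2DS / (H(1 − d/p)))
    = √(2 × 46,300 × 180 / (34 × 0.79741)) ≈ 784.08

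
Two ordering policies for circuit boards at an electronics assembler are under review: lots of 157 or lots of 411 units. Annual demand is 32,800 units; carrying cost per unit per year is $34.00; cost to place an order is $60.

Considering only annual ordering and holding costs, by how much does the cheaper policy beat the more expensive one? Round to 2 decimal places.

For each Q, cost = (D/Q)·S + (Q/2)·H.
TC(157) = (32,800/157)×60 + (157/2)×34 = $15,204.03
TC(411) = (32,800/411)×60 + (411/2)×34 = $11,775.32
Lots of 411 are cheaper by $3,428.71.

$3,428.71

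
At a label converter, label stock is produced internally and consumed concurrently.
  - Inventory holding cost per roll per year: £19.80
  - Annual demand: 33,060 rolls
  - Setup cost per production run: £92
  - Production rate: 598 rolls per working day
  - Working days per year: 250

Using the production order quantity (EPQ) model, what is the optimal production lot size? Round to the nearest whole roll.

d = 33,060/250 = 132.2400 rolls/day;  effective holding cost H(1 − d/p) = 19.8·(1 − 132.2400/598) = 15.42148
Q* = √(2DS / H_eff) = √(2·33,060·92 / 15.42148) ≈ 628.05

628 rolls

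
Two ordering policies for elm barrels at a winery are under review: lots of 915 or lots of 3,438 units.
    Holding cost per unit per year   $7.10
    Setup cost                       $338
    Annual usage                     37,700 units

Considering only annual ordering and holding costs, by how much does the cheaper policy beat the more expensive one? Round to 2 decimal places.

$1,263.29

For each Q, cost = (D/Q)·S + (Q/2)·H.
TC(915) = (37,700/915)×338 + (915/2)×7.1 = $17,174.59
TC(3,438) = (37,700/3,438)×338 + (3,438/2)×7.1 = $15,911.30
|ΔTC| = |$17,174.59 − $15,911.30| = $1,263.29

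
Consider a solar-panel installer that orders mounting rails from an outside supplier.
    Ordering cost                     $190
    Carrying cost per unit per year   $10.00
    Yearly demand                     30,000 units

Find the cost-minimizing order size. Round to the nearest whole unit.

Optimal lot size Q* = (2 × 30,000 × $190 / $10)^½ ≈ 1,067.71

1,068 units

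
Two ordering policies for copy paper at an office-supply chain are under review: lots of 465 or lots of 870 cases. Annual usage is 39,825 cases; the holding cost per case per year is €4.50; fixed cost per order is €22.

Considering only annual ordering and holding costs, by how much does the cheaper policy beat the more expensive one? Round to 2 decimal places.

For each Q, cost = (D/Q)·S + (Q/2)·H.
TC(465) = (39,825/465)×22 + (465/2)×4.5 = €2,930.44
TC(870) = (39,825/870)×22 + (870/2)×4.5 = €2,964.57
Cheaper: Q = 465.  Difference = €34.13

€34.13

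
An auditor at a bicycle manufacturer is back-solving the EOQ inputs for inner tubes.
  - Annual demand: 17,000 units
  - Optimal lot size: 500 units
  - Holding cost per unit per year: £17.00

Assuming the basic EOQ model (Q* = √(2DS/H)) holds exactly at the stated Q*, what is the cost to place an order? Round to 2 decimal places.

£125.00

Since Q* = (2DS/H)^½, squaring gives Q*²·H = 2DS.
S = Q²H / (2D) = 500² × 17 / (2 × 17,000) = 125.0000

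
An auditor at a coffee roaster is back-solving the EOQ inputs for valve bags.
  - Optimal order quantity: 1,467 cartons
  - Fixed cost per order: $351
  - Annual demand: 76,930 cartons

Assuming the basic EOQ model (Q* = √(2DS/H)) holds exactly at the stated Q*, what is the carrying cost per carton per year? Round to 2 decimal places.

Since Q* = (2DS/H)^½, squaring gives Q*²·H = 2DS.
H = 2DS / Q² = 2 × 76,930 × 351 / 1,467² = 25.0942

$25.09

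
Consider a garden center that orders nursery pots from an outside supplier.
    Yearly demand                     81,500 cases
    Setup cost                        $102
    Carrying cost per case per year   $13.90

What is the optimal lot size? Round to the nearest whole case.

Optimal lot size Q* = (2 × 81,500 × $102 / $13.9)^½ ≈ 1,093.67

1,094 cases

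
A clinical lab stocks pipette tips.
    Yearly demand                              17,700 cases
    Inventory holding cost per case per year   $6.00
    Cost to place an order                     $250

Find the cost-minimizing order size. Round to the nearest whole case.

1,214 cases

Optimal lot size Q* = (2 × 17,700 × $250 / $6)^½ ≈ 1,214.50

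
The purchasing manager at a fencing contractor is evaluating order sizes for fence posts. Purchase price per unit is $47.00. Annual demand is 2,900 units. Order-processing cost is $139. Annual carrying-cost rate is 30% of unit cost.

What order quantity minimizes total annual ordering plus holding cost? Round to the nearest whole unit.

Holding cost per unit per year: H = 30% × $47 = $14.1000
Optimal lot size Q* = (2 × 2,900 × $139 / $14.1)^½ ≈ 239.12

239 units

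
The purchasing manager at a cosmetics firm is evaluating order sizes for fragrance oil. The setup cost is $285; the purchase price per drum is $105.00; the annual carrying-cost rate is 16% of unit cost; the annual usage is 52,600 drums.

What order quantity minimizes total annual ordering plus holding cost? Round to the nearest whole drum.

1,336 drums

Holding cost per drum per year: H = 16% × $105 = $16.8000
Q* = √(2·D·S / H) = √(2·52,600·285 / 16.8) = √1,784,642.9 ≈ 1,335.91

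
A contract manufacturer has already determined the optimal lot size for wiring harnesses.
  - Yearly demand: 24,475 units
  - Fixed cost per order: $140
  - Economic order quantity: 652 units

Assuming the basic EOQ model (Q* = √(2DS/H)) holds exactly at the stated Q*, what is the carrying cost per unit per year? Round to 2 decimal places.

Since Q* = (2DS/H)^½, squaring gives Q*²·H = 2DS.
H = 2DS / Q² = 2 × 24,475 × 140 / 652² = 16.1208

$16.12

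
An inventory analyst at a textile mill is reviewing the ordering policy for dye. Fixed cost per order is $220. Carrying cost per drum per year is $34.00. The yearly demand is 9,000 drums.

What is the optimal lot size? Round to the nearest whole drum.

341 drums

EOQ = √(2DS/H) = √(2 × 9,000 × 220 / 34)
    = √(116,470.59) ≈ 341.28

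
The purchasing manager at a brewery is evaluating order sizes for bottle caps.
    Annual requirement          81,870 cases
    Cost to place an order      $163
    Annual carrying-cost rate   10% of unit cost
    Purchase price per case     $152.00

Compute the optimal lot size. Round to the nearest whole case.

1,325 cases

H = i·C = 0.1 × $152 = $15.2000 per case-year
EOQ = √(2DS/H) = √(2 × 81,870 × 163 / 15.2)
    = √(1,755,896.05) ≈ 1,325.10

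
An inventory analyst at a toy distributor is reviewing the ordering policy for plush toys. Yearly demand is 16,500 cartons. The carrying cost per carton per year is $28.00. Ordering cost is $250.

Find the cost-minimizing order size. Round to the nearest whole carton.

2DS/H = 2·16,500·250/28 = 294,642.86
EOQ = √294,642.86 ≈ 542.81

543 cartons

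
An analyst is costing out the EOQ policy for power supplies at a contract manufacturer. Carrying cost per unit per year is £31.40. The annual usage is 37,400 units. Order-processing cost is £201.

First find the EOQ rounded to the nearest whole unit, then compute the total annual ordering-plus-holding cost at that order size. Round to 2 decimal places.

Optimal lot size Q* = (2 × 37,400 × £201 / £31.4)^½ ≈ 691.96 → Q = 692 units
Annual ordering cost = (D/Q)·S = (37,400/692) × 201 = £10,863.29
Annual holding cost  = (Q/2)·H = (692/2) × 31.4 = £10,864.40
Total = £10,863.29 + £10,864.40 = £21,727.69

£21,727.69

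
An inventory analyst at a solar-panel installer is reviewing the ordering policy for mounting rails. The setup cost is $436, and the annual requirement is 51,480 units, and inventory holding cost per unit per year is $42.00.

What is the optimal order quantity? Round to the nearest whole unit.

1,034 units

Q* = √(2·D·S / H) = √(2·51,480·436 / 42) = √1,068,822.9 ≈ 1,033.84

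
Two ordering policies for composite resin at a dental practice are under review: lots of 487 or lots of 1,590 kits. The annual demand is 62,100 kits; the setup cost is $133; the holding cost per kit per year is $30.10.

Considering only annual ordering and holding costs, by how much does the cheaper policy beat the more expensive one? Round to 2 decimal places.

$4,835.13

For each Q, cost = (D/Q)·S + (Q/2)·H.
TC(487) = (62,100/487)×133 + (487/2)×30.1 = $24,288.90
TC(1,590) = (62,100/1,590)×133 + (1,590/2)×30.1 = $29,124.03
Lots of 487 are cheaper by $4,835.13.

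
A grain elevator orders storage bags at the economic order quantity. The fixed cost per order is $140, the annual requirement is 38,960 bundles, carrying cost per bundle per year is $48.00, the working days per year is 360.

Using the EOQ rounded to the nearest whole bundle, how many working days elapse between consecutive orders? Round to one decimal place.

EOQ = √(2DS/H) = √(2 × 38,960 × 140 / 48)
    = √(227,266.67) ≈ 476.72 → Q = 477 bundles
Cycle time = (working days × Q)/D = (360 × 477) / 38,960 = 4.408 days

4.4 days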